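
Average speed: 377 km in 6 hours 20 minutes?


59.5 km/h

Distance: 377 km
Time: 6h 20m = 380 min = 380/60 = 19/3 hours
Speed = 377 ÷ (19/3) = 377 × 3 / 19 = 1131/19 ≈ 59.5 km/h


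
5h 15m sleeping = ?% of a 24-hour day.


Time: 315 minutes
Day: 1440 minutes
Percentage = (315/1440) × 100 ≈ 21.9%

21.9%


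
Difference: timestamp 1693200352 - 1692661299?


539053 seconds (149.7 hours / 6.24 days)

Difference = 1693200352 - 1692661299 = 539053 seconds
In hours: 539053 / 3600 ≈ 149.7
In days: 539053 / 86400 ≈ 6.24


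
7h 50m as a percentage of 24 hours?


Total minutes: 7×60 + 50 = 470
Day = 24×60 = 1440 minutes
Fraction = 470/1440 ≈ 0.3264
As a percentage: 470/1440 × 100 ≈ 32.64%

0.3264 (32.64%)


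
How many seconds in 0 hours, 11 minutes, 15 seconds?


675 seconds

Hours: 0 × 3600 = 0
Minutes: 11 × 60 = 660
Seconds: 15
Total = 0 + 660 + 15 = 675


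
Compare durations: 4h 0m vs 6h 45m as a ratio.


Duration 1: 240 minutes
Duration 2: 405 minutes
Ratio = 240:405
GCD = 15
Simplified = 16:27
As a decimal: 16/27 ≈ 0.59

16:27 (0.59)


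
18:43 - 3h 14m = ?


15:29

Start: 1123 minutes from midnight
Subtract: 194 minutes
Remaining: 1123 - 194 = 929
Hours: 15, Minutes: 29


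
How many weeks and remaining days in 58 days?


8 weeks 2 days

Weeks: 58 ÷ 7 = 8 remainder 2


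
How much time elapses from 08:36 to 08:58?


End time in minutes: 8×60 + 58 = 538
Start time in minutes: 8×60 + 36 = 516
Difference = 538 - 516 = 22 minutes
= 0 hours 22 minutes

0h 22m


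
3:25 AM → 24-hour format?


Input: 3:25 AM
AM hour stays: 3

03:25


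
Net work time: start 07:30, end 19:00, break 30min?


11h 0m (660 minutes)

Total time = (19×60+0) - (7×60+30)
= 1140 - 450 = 690 min
Minus break: 690 - 30 = 660 min
= 11h 0m


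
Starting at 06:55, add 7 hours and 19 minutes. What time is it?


14:14

Start: 415 minutes from midnight
Add: 439 minutes
Total: 854 minutes
Hours: 854 ÷ 60 = 14 remainder 14


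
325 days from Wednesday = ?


Saturday

Start: Wednesday (index 2)
(2 + 325) mod 7
= 327 mod 7
= 5
Index 5 → Saturday


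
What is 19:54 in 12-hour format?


7:54 PM

Hour: 19
19 - 12 = 7 → PM


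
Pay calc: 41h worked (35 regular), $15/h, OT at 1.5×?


$660.00

Regular: 35h × $15 = $525.00
Overtime: 41 - 35 = 6h
OT pay: 6h × $15 × 1.5 = $135.00
Total = $525.00 + $135.00 = $660.00


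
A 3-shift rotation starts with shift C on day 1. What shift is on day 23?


Shift A

Shifts: A, B, C
Start: C (index 2)
Day 23: (2 + 23 - 1) mod 3
= 24 mod 3
= 0
Index 0 → shift A


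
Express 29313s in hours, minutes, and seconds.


8h 8m 33s

Hours: 29313 ÷ 3600 = 8 remainder 513
Minutes: 513 ÷ 60 = 8 remainder 33
Seconds: 33


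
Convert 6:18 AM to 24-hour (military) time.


06:18

Input: 6:18 AM
AM hour stays: 6


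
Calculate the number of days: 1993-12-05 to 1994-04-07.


From December 5, 1993 to April 7, 1994
Rest of December 1993: 31 - 5 = 26
Full months: January 31, February 1994 28, March 31
Days into April 1994: 7
Total = 26 + 31 + 28 + 31 + 7 = 123 days

123 days


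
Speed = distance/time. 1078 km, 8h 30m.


126.8 km/h

Distance: 1078 km
Time: 8h 30m = 510 min = 510/60 = 17/2 hours
Speed = 1078 ÷ (17/2) = 1078 × 2 / 17 = 2156/17 ≈ 126.8 km/h


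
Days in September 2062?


Month: September (month 9)
September has 30 days

30 days


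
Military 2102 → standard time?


9:02 PM

Hour: 21
21 - 12 = 9 → PM


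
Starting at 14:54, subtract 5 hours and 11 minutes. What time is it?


09:43

Start: 894 minutes from midnight
Subtract: 311 minutes
Remaining: 894 - 311 = 583
Hours: 9, Minutes: 43


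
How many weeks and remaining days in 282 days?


40 weeks 2 days

Weeks: 282 ÷ 7 = 40 remainder 2


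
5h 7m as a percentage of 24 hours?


Total minutes: 5×60 + 7 = 307
Day = 24×60 = 1440 minutes
Fraction = 307/1440 ≈ 0.2132
As a percentage: 307/1440 × 100 ≈ 21.32%

0.2132 (21.32%)


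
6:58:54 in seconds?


Hours: 6 × 3600 = 21600
Minutes: 58 × 60 = 3480
Seconds: 54
Total = 21600 + 3480 + 54 = 25134

25134 seconds


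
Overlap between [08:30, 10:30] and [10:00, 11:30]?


30 minutes

Meeting A: 510-630 (in minutes from midnight)
Meeting B: 600-690
Overlap start = max(510, 600) = 600
Overlap end = min(630, 690) = 630
Overlap = max(0, 630 - 600) = 30 min


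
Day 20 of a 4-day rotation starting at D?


Shift C

Shifts: A, B, C, D
Start: D (index 3)
Day 20: (3 + 20 - 1) mod 4
= 22 mod 4
= 2
Index 2 → shift C


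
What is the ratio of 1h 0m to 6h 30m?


2:13 (0.15)

Duration 1: 60 minutes
Duration 2: 390 minutes
Ratio = 60:390
GCD = 30
Simplified = 2:13
As a decimal: 2/13 ≈ 0.15


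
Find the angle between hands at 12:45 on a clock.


112.5°

Hour hand (12 ≡ 0 on the dial): 0×30 + 45×0.5 = 22.5°
Minute hand = 45×6 = 270°
Difference = |22.5 - 270| = 247.5°
Since > 180°: 360 - 247.5 = 112.5°


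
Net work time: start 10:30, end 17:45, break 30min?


6h 45m (405 minutes)

Total time = (17×60+45) - (10×60+30)
= 1065 - 630 = 435 min
Minus break: 435 - 30 = 405 min
= 6h 45m


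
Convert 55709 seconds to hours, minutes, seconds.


Hours: 55709 ÷ 3600 = 15 remainder 1709
Minutes: 1709 ÷ 60 = 28 remainder 29
Seconds: 29

15h 28m 29s


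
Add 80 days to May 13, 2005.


August 1, 2005

Start: May 13, 2005
Add 80 days
May 13 → June 1: 31 - 13 + 1 = 19 days (80 - 19 = 61 left)
June 1 → July 1: 30 - 1 + 1 = 30 days (61 - 30 = 31 left)
July 1 → August 1: 31 - 1 + 1 = 31 days (31 - 31 = 0 left)
Land exactly on August 1, 2005


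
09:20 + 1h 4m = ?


10:24

Start: 560 minutes from midnight
Add: 64 minutes
Total: 624 minutes
Hours: 624 ÷ 60 = 10 remainder 24


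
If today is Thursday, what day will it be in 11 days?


Start: Thursday (index 3)
(3 + 11) mod 7
= 14 mod 7
= 0
Index 0 → Monday

Monday


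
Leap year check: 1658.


No

Rules: divisible by 4 AND (not by 100 OR by 400)
1658 ÷ 4 = 414 remainder 2 → not divisible by 4
Not divisible by 4 → not a leap year


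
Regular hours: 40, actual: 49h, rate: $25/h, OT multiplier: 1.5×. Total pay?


$1337.50

Regular: 40h × $25 = $1000.00
Overtime: 49 - 40 = 9h
OT pay: 9h × $25 × 1.5 = $337.50
Total = $1000.00 + $337.50 = $1337.50


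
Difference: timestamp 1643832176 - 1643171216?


Difference = 1643832176 - 1643171216 = 660960 seconds
In hours: 660960 / 3600 = 183.6
In days: 660960 / 86400 = 7.65

660960 seconds (183.6 hours / 7.65 days)


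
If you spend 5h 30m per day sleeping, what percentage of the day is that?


Time: 330 minutes
Day: 1440 minutes
Percentage = (330/1440) × 100 ≈ 22.9%

22.9%


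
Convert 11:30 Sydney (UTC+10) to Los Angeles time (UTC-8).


17:30 (previous day)

Time difference = UTC-8 - UTC+10 = -18 hours
New hour = (11 -18) mod 24
= -7 mod 24 = 17
Minutes unchanged → 17:30; -7 < 0 → previous day


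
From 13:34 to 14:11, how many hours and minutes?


0h 37m

End time in minutes: 14×60 + 11 = 851
Start time in minutes: 13×60 + 34 = 814
Difference = 851 - 814 = 37 minutes
= 0 hours 37 minutes


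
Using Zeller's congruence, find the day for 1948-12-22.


Wednesday

Zeller's congruence:
q=22, m=12, k=48, j=19
h = (22 + ⌊13×13/5⌋ + 48 + ⌊48/4⌋ + ⌊19/4⌋ - 2×19) mod 7
= (22 + 33 + 48 + 12 + 4 - 38) mod 7
= 81 mod 7 = 4
h=4 → Wednesday


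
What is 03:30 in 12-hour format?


Hour: 3
3 < 12 → AM

3:30 AM


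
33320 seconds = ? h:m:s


9h 15m 20s

Hours: 33320 ÷ 3600 = 9 remainder 920
Minutes: 920 ÷ 60 = 15 remainder 20
Seconds: 20


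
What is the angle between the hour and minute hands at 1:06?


3.0°

Hour hand = 1×30 + 6×0.5 = 33.0°
Minute hand = 6×6 = 36°
Difference = |33.0 - 36| = 3.0°


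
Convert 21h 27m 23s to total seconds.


77243 seconds

Hours: 21 × 3600 = 75600
Minutes: 27 × 60 = 1620
Seconds: 23
Total = 75600 + 1620 + 23 = 77243


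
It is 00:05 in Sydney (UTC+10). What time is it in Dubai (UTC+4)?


Time difference = UTC+4 - UTC+10 = -6 hours
New hour = (0 -6) mod 24
= -6 mod 24 = 18
Minutes unchanged → 18:05; -6 < 0 → previous day

18:05 (previous day)


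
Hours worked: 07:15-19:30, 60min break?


11h 15m (675 minutes)

Total time = (19×60+30) - (7×60+15)
= 1170 - 435 = 735 min
Minus break: 735 - 60 = 675 min
= 11h 15m


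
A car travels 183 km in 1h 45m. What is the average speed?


104.6 km/h

Distance: 183 km
Time: 1h 45m = 105 min = 105/60 = 7/4 hours
Speed = 183 ÷ (7/4) = 183 × 4 / 7 = 732/7 ≈ 104.6 km/h


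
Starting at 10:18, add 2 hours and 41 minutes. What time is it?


Start: 618 minutes from midnight
Add: 161 minutes
Total: 779 minutes
Hours: 779 ÷ 60 = 12 remainder 59

12:59


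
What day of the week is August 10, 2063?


Zeller's congruence:
q=10, m=8, k=63, j=20
h = (10 + ⌊13×9/5⌋ + 63 + ⌊63/4⌋ + ⌊20/4⌋ - 2×20) mod 7
= (10 + 23 + 63 + 15 + 5 - 40) mod 7
= 76 mod 7 = 6
h=6 → Friday

Friday


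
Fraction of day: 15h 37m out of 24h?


Total minutes: 15×60 + 37 = 937
Day = 24×60 = 1440 minutes
Fraction = 937/1440 ≈ 0.6507
As a percentage: 937/1440 × 100 ≈ 65.07%

0.6507 (65.07%)


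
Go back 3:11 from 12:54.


Start: 774 minutes from midnight
Subtract: 191 minutes
Remaining: 774 - 191 = 583
Hours: 9, Minutes: 43

09:43


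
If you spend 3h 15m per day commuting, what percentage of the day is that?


13.5%

Time: 195 minutes
Day: 1440 minutes
Percentage = (195/1440) × 100 ≈ 13.5%


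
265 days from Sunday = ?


Saturday

Start: Sunday (index 6)
(6 + 265) mod 7
= 271 mod 7
= 5
Index 5 → Saturday


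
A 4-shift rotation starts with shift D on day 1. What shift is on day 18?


Shifts: A, B, C, D
Start: D (index 3)
Day 18: (3 + 18 - 1) mod 4
= 20 mod 4
= 0
Index 0 → shift A

Shift A


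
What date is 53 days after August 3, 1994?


Start: August 3, 1994
Add 53 days
August 3 → September 1: 31 - 3 + 1 = 29 days (53 - 29 = 24 left)
September 1 + 24 = September 25, 1994

September 25, 1994


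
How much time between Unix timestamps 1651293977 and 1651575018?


281041 seconds (78.1 hours / 3.25 days)

Difference = 1651575018 - 1651293977 = 281041 seconds
In hours: 281041 / 3600 ≈ 78.1
In days: 281041 / 86400 ≈ 3.25


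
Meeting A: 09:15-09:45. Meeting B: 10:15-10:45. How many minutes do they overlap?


0 minutes

Meeting A: 555-585 (in minutes from midnight)
Meeting B: 615-645
Overlap start = max(555, 615) = 615
Overlap end = min(585, 645) = 585
Overlap = max(0, 585 - 615) = 0 min


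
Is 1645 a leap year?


Rules: divisible by 4 AND (not by 100 OR by 400)
1645 ÷ 4 = 411 remainder 1 → not divisible by 4
Not divisible by 4 → not a leap year

No


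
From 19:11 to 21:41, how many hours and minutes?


End time in minutes: 21×60 + 41 = 1301
Start time in minutes: 19×60 + 11 = 1151
Difference = 1301 - 1151 = 150 minutes
= 2 hours 30 minutes

2h 30m


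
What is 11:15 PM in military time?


Input: 11:15 PM
PM: 11 + 12 = 23

23:15


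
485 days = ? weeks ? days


69 weeks 2 days

Weeks: 485 ÷ 7 = 69 remainder 2


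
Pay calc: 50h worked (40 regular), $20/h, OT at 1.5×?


Regular: 40h × $20 = $800.00
Overtime: 50 - 40 = 10h
OT pay: 10h × $20 × 1.5 = $300.00
Total = $800.00 + $300.00 = $1100.00

$1100.00


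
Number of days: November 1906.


Month: November (month 11)
November has 30 days

30 days


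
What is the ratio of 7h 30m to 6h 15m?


Duration 1: 450 minutes
Duration 2: 375 minutes
Ratio = 450:375
GCD = 75
Simplified = 6:5
As a decimal: 6/5 = 1.20

6:5 (1.20)


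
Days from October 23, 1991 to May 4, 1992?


From October 23, 1991 to May 4, 1992
Rest of October 1991: 31 - 23 = 8
Full months: November 30, December 31, January 31, February 1992 29, March 31, April 30
Days into May 1992: 4
Total = 8 + 30 + 31 + 31 + 29 + 31 + 30 + 4 = 194 days

194 days


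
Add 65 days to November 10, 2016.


January 14, 2017

Start: November 10, 2016
Add 65 days
November 10 → December 1: 30 - 10 + 1 = 21 days (65 - 21 = 44 left)
December 1 → January 1: 31 - 1 + 1 = 31 days (44 - 31 = 13 left)
January 1 + 13 = January 14, 2017


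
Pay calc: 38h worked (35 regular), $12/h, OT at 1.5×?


Regular: 35h × $12 = $420.00
Overtime: 38 - 35 = 3h
OT pay: 3h × $12 × 1.5 = $54.00
Total = $420.00 + $54.00 = $474.00

$474.00


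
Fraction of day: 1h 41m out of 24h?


0.0701 (7.01%)

Total minutes: 1×60 + 41 = 101
Day = 24×60 = 1440 minutes
Fraction = 101/1440 ≈ 0.0701
As a percentage: 101/1440 × 100 ≈ 7.01%


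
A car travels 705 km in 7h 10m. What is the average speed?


Distance: 705 km
Time: 7h 10m = 430 min = 430/60 = 43/6 hours
Speed = 705 ÷ (43/6) = 705 × 6 / 43 = 4230/43 ≈ 98.4 km/h

98.4 km/h


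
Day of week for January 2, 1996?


Zeller's congruence:
q=2, m=13, k=95, j=19
h = (2 + ⌊13×14/5⌋ + 95 + ⌊95/4⌋ + ⌊19/4⌋ - 2×19) mod 7
= (2 + 36 + 95 + 23 + 4 - 38) mod 7
= 122 mod 7 = 3
h=3 → Tuesday

Tuesday


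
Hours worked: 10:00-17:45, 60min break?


Total time = (17×60+45) - (10×60+0)
= 1065 - 600 = 465 min
Minus break: 465 - 60 = 405 min
= 6h 45m

6h 45m (405 minutes)


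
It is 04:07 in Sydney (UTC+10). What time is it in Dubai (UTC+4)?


Time difference = UTC+4 - UTC+10 = -6 hours
New hour = (4 -6) mod 24
= -2 mod 24 = 22
Minutes unchanged → 22:07; -2 < 0 → previous day

22:07 (previous day)


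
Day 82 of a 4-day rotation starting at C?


Shifts: A, B, C, D
Start: C (index 2)
Day 82: (2 + 82 - 1) mod 4
= 83 mod 4
= 3
Index 3 → shift D

Shift D


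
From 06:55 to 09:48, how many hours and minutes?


End time in minutes: 9×60 + 48 = 588
Start time in minutes: 6×60 + 55 = 415
Difference = 588 - 415 = 173 minutes
= 2 hours 53 minutes

2h 53m


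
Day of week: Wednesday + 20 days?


Tuesday

Start: Wednesday (index 2)
(2 + 20) mod 7
= 22 mod 7
= 1
Index 1 → Tuesday


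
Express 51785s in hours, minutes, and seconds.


Hours: 51785 ÷ 3600 = 14 remainder 1385
Minutes: 1385 ÷ 60 = 23 remainder 5
Seconds: 5

14h 23m 5s


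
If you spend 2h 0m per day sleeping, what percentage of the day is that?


8.3%

Time: 120 minutes
Day: 1440 minutes
Percentage = (120/1440) × 100 ≈ 8.3%


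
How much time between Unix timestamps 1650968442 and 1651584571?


616129 seconds (171.1 hours / 7.13 days)

Difference = 1651584571 - 1650968442 = 616129 seconds
In hours: 616129 / 3600 ≈ 171.1
In days: 616129 / 86400 ≈ 7.13


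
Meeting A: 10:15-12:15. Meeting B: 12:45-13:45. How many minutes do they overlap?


Meeting A: 615-735 (in minutes from midnight)
Meeting B: 765-825
Overlap start = max(615, 765) = 765
Overlap end = min(735, 825) = 735
Overlap = max(0, 735 - 765) = 0 min

0 minutes


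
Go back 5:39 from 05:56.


Start: 356 minutes from midnight
Subtract: 339 minutes
Remaining: 356 - 339 = 17
Hours: 0, Minutes: 17

00:17


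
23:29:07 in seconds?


84547 seconds

Hours: 23 × 3600 = 82800
Minutes: 29 × 60 = 1740
Seconds: 7
Total = 82800 + 1740 + 7 = 84547


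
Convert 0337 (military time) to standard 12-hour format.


3:37 AM

Hour: 3
3 < 12 → AM


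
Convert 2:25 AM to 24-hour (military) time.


02:25

Input: 2:25 AM
AM hour stays: 2


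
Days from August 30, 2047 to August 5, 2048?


From August 30, 2047 to August 5, 2048
Rest of August 2047: 31 - 30 = 1
Full months: September 30, October 31, November 30, December 31, January 31, February 2048 29, March 31, April 30, May 31, June 30, July 31
Days into August 2048: 5
Total = 1 + 30 + 31 + 30 + 31 + 31 + 29 + 31 + 30 + 31 + 30 + 31 + 5 = 341 days

341 days


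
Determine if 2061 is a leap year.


Rules: divisible by 4 AND (not by 100 OR by 400)
2061 ÷ 4 = 515 remainder 1 → not divisible by 4
Not divisible by 4 → not a leap year

No


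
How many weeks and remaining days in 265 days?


Weeks: 265 ÷ 7 = 37 remainder 6

37 weeks 6 days


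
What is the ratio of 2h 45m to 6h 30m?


11:26 (0.42)

Duration 1: 165 minutes
Duration 2: 390 minutes
Ratio = 165:390
GCD = 15
Simplified = 11:26
As a decimal: 11/26 ≈ 0.42


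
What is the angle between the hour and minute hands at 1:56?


82.0°

Hour hand = 1×30 + 56×0.5 = 58.0°
Minute hand = 56×6 = 336°
Difference = |58.0 - 336| = 278.0°
Since > 180°: 360 - 278.0 = 82.0°


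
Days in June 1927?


30 days

Month: June (month 6)
June has 30 days


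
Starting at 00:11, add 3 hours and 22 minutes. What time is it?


Start: 11 minutes from midnight
Add: 202 minutes
Total: 213 minutes
Hours: 213 ÷ 60 = 3 remainder 33

03:33


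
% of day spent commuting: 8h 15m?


Time: 495 minutes
Day: 1440 minutes
Percentage = (495/1440) × 100 ≈ 34.4%

34.4%


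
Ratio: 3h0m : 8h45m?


Duration 1: 180 minutes
Duration 2: 525 minutes
Ratio = 180:525
GCD = 15
Simplified = 12:35
As a decimal: 12/35 ≈ 0.34

12:35 (0.34)


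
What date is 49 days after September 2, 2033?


Start: September 2, 2033
Add 49 days
September 2 → October 1: 30 - 2 + 1 = 29 days (49 - 29 = 20 left)
October 1 + 20 = October 21, 2033

October 21, 2033


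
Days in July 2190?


Month: July (month 7)
July has 31 days

31 days


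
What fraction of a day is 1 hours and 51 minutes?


Total minutes: 1×60 + 51 = 111
Day = 24×60 = 1440 minutes
Fraction = 111/1440 ≈ 0.0771
As a percentage: 111/1440 × 100 ≈ 7.71%

0.0771 (7.71%)


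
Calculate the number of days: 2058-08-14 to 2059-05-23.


From August 14, 2058 to May 23, 2059
Rest of August 2058: 31 - 14 = 17
Full months: September 30, October 31, November 30, December 31, January 31, February 2059 28, March 31, April 30
Days into May 2059: 23
Total = 17 + 30 + 31 + 30 + 31 + 31 + 28 + 31 + 30 + 23 = 282 days

282 days


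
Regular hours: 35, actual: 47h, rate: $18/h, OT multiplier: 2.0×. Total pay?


$1062.00

Regular: 35h × $18 = $630.00
Overtime: 47 - 35 = 12h
OT pay: 12h × $18 × 2.0 = $432.00
Total = $630.00 + $432.00 = $1062.00


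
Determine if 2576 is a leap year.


Yes

Rules: divisible by 4 AND (not by 100 OR by 400)
2576 ÷ 4 = 644 exactly → divisible by 4
2576 ÷ 100 = 25 remainder 76 → not divisible by 100
Divisible by 4 but not by 100 → leap year


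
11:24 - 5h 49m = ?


05:35

Start: 684 minutes from midnight
Subtract: 349 minutes
Remaining: 684 - 349 = 335
Hours: 5, Minutes: 35


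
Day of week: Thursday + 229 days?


Tuesday

Start: Thursday (index 3)
(3 + 229) mod 7
= 232 mod 7
= 1
Index 1 → Tuesday


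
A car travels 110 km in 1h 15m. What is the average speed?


88.0 km/h

Distance: 110 km
Time: 1h 15m = 75 min = 75/60 = 5/4 hours
Speed = 110 ÷ (5/4) = 110 × 4 / 5 = 440/5 = 88.0 km/h


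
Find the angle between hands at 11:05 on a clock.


Hour hand = 11×30 + 5×0.5 = 332.5°
Minute hand = 5×6 = 30°
Difference = |332.5 - 30| = 302.5°
Since > 180°: 360 - 302.5 = 57.5°

57.5°


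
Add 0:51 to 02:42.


Start: 162 minutes from midnight
Add: 51 minutes
Total: 213 minutes
Hours: 213 ÷ 60 = 3 remainder 33

03:33


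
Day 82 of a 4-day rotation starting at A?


Shifts: A, B, C, D
Start: A (index 0)
Day 82: (0 + 82 - 1) mod 4
= 81 mod 4
= 1
Index 1 → shift B

Shift B


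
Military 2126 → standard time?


Hour: 21
21 - 12 = 9 → PM

9:26 PM


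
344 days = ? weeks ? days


Weeks: 344 ÷ 7 = 49 remainder 1

49 weeks 1 days


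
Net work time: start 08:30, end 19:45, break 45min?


Total time = (19×60+45) - (8×60+30)
= 1185 - 510 = 675 min
Minus break: 675 - 45 = 630 min
= 10h 30m

10h 30m (630 minutes)


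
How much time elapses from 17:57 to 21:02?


End time in minutes: 21×60 + 2 = 1262
Start time in minutes: 17×60 + 57 = 1077
Difference = 1262 - 1077 = 185 minutes
= 3 hours 5 minutes

3h 5m


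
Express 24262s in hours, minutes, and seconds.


Hours: 24262 ÷ 3600 = 6 remainder 2662
Minutes: 2662 ÷ 60 = 44 remainder 22
Seconds: 22

6h 44m 22s


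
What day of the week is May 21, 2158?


Sunday

Zeller's congruence:
q=21, m=5, k=58, j=21
h = (21 + ⌊13×6/5⌋ + 58 + ⌊58/4⌋ + ⌊21/4⌋ - 2×21) mod 7
= (21 + 15 + 58 + 14 + 5 - 42) mod 7
= 71 mod 7 = 1
h=1 → Sunday


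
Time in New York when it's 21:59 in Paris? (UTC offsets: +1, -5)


15:59

Time difference = UTC-5 - UTC+1 = -6 hours
New hour = (21 -6) mod 24
= 15 mod 24 = 15
Minutes unchanged → 15:59


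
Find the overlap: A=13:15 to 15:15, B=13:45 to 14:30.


45 minutes

Meeting A: 795-915 (in minutes from midnight)
Meeting B: 825-870
Overlap start = max(795, 825) = 825
Overlap end = min(915, 870) = 870
Overlap = max(0, 870 - 825) = 45 min


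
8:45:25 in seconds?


Hours: 8 × 3600 = 28800
Minutes: 45 × 60 = 2700
Seconds: 25
Total = 28800 + 2700 + 25 = 31525

31525 seconds


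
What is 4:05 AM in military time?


04:05

Input: 4:05 AM
AM hour stays: 4


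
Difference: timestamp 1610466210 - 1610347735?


Difference = 1610466210 - 1610347735 = 118475 seconds
In hours: 118475 / 3600 ≈ 32.9
In days: 118475 / 86400 ≈ 1.37

118475 seconds (32.9 hours / 1.37 days)


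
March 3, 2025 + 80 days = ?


May 22, 2025

Start: March 3, 2025
Add 80 days
March 3 → April 1: 31 - 3 + 1 = 29 days (80 - 29 = 51 left)
April 1 → May 1: 30 - 1 + 1 = 30 days (51 - 30 = 21 left)
May 1 + 21 = May 22, 2025


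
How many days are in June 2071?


30 days

Month: June (month 6)
June has 30 days


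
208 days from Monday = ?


Saturday

Start: Monday (index 0)
(0 + 208) mod 7
= 208 mod 7
= 5
Index 5 → Saturday


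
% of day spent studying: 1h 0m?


4.2%

Time: 60 minutes
Day: 1440 minutes
Percentage = (60/1440) × 100 ≈ 4.2%


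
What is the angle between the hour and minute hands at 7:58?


109.0°

Hour hand = 7×30 + 58×0.5 = 239.0°
Minute hand = 58×6 = 348°
Difference = |239.0 - 348| = 109.0°


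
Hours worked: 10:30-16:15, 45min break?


5h 0m (300 minutes)

Total time = (16×60+15) - (10×60+30)
= 975 - 630 = 345 min
Minus break: 345 - 45 = 300 min
= 5h 0m


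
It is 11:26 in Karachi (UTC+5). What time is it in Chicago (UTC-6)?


00:26

Time difference = UTC-6 - UTC+5 = -11 hours
New hour = (11 -11) mod 24
= 0 mod 24 = 0
Minutes unchanged → 00:26


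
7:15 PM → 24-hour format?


19:15

Input: 7:15 PM
PM: 7 + 12 = 19


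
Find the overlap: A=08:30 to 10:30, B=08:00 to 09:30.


Meeting A: 510-630 (in minutes from midnight)
Meeting B: 480-570
Overlap start = max(510, 480) = 510
Overlap end = min(630, 570) = 570
Overlap = max(0, 570 - 510) = 60 min

60 minutes


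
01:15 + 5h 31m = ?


06:46

Start: 75 minutes from midnight
Add: 331 minutes
Total: 406 minutes
Hours: 406 ÷ 60 = 6 remainder 46


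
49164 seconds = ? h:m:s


13h 39m 24s

Hours: 49164 ÷ 3600 = 13 remainder 2364
Minutes: 2364 ÷ 60 = 39 remainder 24
Seconds: 24


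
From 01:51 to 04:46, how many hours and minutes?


2h 55m

End time in minutes: 4×60 + 46 = 286
Start time in minutes: 1×60 + 51 = 111
Difference = 286 - 111 = 175 minutes
= 2 hours 55 minutes


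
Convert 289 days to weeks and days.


41 weeks 2 days

Weeks: 289 ÷ 7 = 41 remainder 2


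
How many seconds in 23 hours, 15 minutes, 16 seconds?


Hours: 23 × 3600 = 82800
Minutes: 15 × 60 = 900
Seconds: 16
Total = 82800 + 900 + 16 = 83716

83716 seconds


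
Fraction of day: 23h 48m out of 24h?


Total minutes: 23×60 + 48 = 1428
Day = 24×60 = 1440 minutes
Fraction = 1428/1440 ≈ 0.9917
As a percentage: 1428/1440 × 100 ≈ 99.17%

0.9917 (99.17%)


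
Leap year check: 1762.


No

Rules: divisible by 4 AND (not by 100 OR by 400)
1762 ÷ 4 = 440 remainder 2 → not divisible by 4
Not divisible by 4 → not a leap year


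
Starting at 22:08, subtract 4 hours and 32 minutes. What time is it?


17:36

Start: 1328 minutes from midnight
Subtract: 272 minutes
Remaining: 1328 - 272 = 1056
Hours: 17, Minutes: 36


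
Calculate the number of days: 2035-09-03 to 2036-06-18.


From September 3, 2035 to June 18, 2036
Rest of September 2035: 30 - 3 = 27
Full months: October 31, November 30, December 31, January 31, February 2036 29, March 31, April 30, May 31
Days into June 2036: 18
Total = 27 + 31 + 30 + 31 + 31 + 29 + 31 + 30 + 31 + 18 = 289 days

289 days


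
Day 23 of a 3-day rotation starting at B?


Shift C

Shifts: A, B, C
Start: B (index 1)
Day 23: (1 + 23 - 1) mod 3
= 23 mod 3
= 2
Index 2 → shift C


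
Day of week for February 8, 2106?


Monday

Zeller's congruence:
q=8, m=14, k=5, j=21
h = (8 + ⌊13×15/5⌋ + 5 + ⌊5/4⌋ + ⌊21/4⌋ - 2×21) mod 7
= (8 + 39 + 5 + 1 + 5 - 42) mod 7
= 16 mod 7 = 2
h=2 → Monday


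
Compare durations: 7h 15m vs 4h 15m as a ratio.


Duration 1: 435 minutes
Duration 2: 255 minutes
Ratio = 435:255
GCD = 15
Simplified = 29:17
As a decimal: 29/17 ≈ 1.71

29:17 (1.71)


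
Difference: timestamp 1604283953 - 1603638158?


645795 seconds (179.4 hours / 7.47 days)

Difference = 1604283953 - 1603638158 = 645795 seconds
In hours: 645795 / 3600 ≈ 179.4
In days: 645795 / 86400 ≈ 7.47


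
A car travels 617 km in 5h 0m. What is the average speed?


123.4 km/h

Distance: 617 km
Time: 5 hours
Speed = 617 / 5 = 123.4 km/h


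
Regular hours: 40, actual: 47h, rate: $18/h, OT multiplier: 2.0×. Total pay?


Regular: 40h × $18 = $720.00
Overtime: 47 - 40 = 7h
OT pay: 7h × $18 × 2.0 = $252.00
Total = $720.00 + $252.00 = $972.00

$972.00


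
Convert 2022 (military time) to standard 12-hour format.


Hour: 20
20 - 12 = 8 → PM

8:22 PM


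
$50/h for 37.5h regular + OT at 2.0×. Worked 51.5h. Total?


$3275.00

Regular: 37.5h × $50 = $1875.00
Overtime: 51.5 - 37.5 = 14.0h
OT pay: 14.0h × $50 × 2.0 = $1400.00
Total = $1875.00 + $1400.00 = $3275.00


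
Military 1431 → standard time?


2:31 PM

Hour: 14
14 - 12 = 2 → PM


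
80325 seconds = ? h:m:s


Hours: 80325 ÷ 3600 = 22 remainder 1125
Minutes: 1125 ÷ 60 = 18 remainder 45
Seconds: 45

22h 18m 45s


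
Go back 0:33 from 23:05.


22:32

Start: 1385 minutes from midnight
Subtract: 33 minutes
Remaining: 1385 - 33 = 1352
Hours: 22, Minutes: 32


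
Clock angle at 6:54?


Hour hand = 6×30 + 54×0.5 = 207.0°
Minute hand = 54×6 = 324°
Difference = |207.0 - 324| = 117.0°

117.0°


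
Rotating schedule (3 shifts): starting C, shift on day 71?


Shift A

Shifts: A, B, C
Start: C (index 2)
Day 71: (2 + 71 - 1) mod 3
= 72 mod 3
= 0
Index 0 → shift A


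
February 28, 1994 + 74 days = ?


May 13, 1994

Start: February 28, 1994
Add 74 days
February 28 → March 1: 28 - 28 + 1 = 1 days (74 - 1 = 73 left)
March 1 → April 1: 31 - 1 + 1 = 31 days (73 - 31 = 42 left)
April 1 → May 1: 30 - 1 + 1 = 30 days (42 - 30 = 12 left)
May 1 + 12 = May 13, 1994


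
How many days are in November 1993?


30 days

Month: November (month 11)
November has 30 days


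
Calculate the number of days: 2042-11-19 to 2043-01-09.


From November 19, 2042 to January 9, 2043
Rest of November 2042: 30 - 19 = 11
Full months: December 31
Days into January 2043: 9
Total = 11 + 31 + 9 = 51 days

51 days


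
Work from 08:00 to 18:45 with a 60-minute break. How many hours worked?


9h 45m (585 minutes)

Total time = (18×60+45) - (8×60+0)
= 1125 - 480 = 645 min
Minus break: 645 - 60 = 585 min
= 9h 45m


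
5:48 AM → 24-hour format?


05:48

Input: 5:48 AM
AM hour stays: 5


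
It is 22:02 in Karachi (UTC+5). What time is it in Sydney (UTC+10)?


03:02 (next day)

Time difference = UTC+10 - UTC+5 = +5 hours
New hour = (22 + 5) mod 24
= 27 mod 24 = 3
Minutes unchanged → 03:02; 27 ≥ 24 → next day


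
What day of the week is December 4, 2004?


Zeller's congruence:
q=4, m=12, k=4, j=20
h = (4 + ⌊13×13/5⌋ + 4 + ⌊4/4⌋ + ⌊20/4⌋ - 2×20) mod 7
= (4 + 33 + 4 + 1 + 5 - 40) mod 7
= 7 mod 7 = 0
h=0 → Saturday

Saturday


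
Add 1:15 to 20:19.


21:34

Start: 1219 minutes from midnight
Add: 75 minutes
Total: 1294 minutes
Hours: 1294 ÷ 60 = 21 remainder 34


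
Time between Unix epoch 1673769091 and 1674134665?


365574 seconds (101.5 hours / 4.23 days)

Difference = 1674134665 - 1673769091 = 365574 seconds
In hours: 365574 / 3600 ≈ 101.5
In days: 365574 / 86400 ≈ 4.23


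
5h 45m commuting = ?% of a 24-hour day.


24.0%

Time: 345 minutes
Day: 1440 minutes
Percentage = (345/1440) × 100 ≈ 24.0%


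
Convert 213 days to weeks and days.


Weeks: 213 ÷ 7 = 30 remainder 3

30 weeks 3 days


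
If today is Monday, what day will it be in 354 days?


Start: Monday (index 0)
(0 + 354) mod 7
= 354 mod 7
= 4
Index 4 → Friday

Friday


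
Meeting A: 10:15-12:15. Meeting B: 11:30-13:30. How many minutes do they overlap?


Meeting A: 615-735 (in minutes from midnight)
Meeting B: 690-810
Overlap start = max(615, 690) = 690
Overlap end = min(735, 810) = 735
Overlap = max(0, 735 - 690) = 45 min

45 minutes


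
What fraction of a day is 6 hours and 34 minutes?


0.2736 (27.36%)

Total minutes: 6×60 + 34 = 394
Day = 24×60 = 1440 minutes
Fraction = 394/1440 ≈ 0.2736
As a percentage: 394/1440 × 100 ≈ 27.36%


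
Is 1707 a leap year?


No

Rules: divisible by 4 AND (not by 100 OR by 400)
1707 ÷ 4 = 426 remainder 3 → not divisible by 4
Not divisible by 4 → not a leap year


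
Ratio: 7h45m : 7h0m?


31:28 (1.11)

Duration 1: 465 minutes
Duration 2: 420 minutes
Ratio = 465:420
GCD = 15
Simplified = 31:28
As a decimal: 31/28 ≈ 1.11


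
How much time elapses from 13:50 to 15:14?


End time in minutes: 15×60 + 14 = 914
Start time in minutes: 13×60 + 50 = 830
Difference = 914 - 830 = 84 minutes
= 1 hours 24 minutes

1h 24m


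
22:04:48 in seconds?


Hours: 22 × 3600 = 79200
Minutes: 4 × 60 = 240
Seconds: 48
Total = 79200 + 240 + 48 = 79488

79488 seconds


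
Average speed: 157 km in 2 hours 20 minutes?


Distance: 157 km
Time: 2h 20m = 140 min = 140/60 = 7/3 hours
Speed = 157 ÷ (7/3) = 157 × 3 / 7 = 471/7 ≈ 67.3 km/h

67.3 km/h


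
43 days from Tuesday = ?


Start: Tuesday (index 1)
(1 + 43) mod 7
= 44 mod 7
= 2
Index 2 → Wednesday

Wednesday


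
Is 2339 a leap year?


No

Rules: divisible by 4 AND (not by 100 OR by 400)
2339 ÷ 4 = 584 remainder 3 → not divisible by 4
Not divisible by 4 → not a leap year


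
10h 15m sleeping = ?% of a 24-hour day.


42.7%

Time: 615 minutes
Day: 1440 minutes
Percentage = (615/1440) × 100 ≈ 42.7%


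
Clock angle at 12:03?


Hour hand (12 ≡ 0 on the dial): 0×30 + 3×0.5 = 1.5°
Minute hand = 3×6 = 18°
Difference = |1.5 - 18| = 16.5°

16.5°


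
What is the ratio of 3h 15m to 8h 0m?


13:32 (0.41)

Duration 1: 195 minutes
Duration 2: 480 minutes
Ratio = 195:480
GCD = 15
Simplified = 13:32
As a decimal: 13/32 ≈ 0.41


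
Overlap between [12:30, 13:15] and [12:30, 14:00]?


Meeting A: 750-795 (in minutes from midnight)
Meeting B: 750-840
Overlap start = max(750, 750) = 750
Overlap end = min(795, 840) = 795
Overlap = max(0, 795 - 750) = 45 min

45 minutes


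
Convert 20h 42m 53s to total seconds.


74573 seconds

Hours: 20 × 3600 = 72000
Minutes: 42 × 60 = 2520
Seconds: 53
Total = 72000 + 2520 + 53 = 74573


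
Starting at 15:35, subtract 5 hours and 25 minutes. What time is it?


Start: 935 minutes from midnight
Subtract: 325 minutes
Remaining: 935 - 325 = 610
Hours: 10, Minutes: 10

10:10


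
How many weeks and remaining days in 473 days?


Weeks: 473 ÷ 7 = 67 remainder 4

67 weeks 4 days


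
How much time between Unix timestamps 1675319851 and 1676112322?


792471 seconds (220.1 hours / 9.17 days)

Difference = 1676112322 - 1675319851 = 792471 seconds
In hours: 792471 / 3600 ≈ 220.1
In days: 792471 / 86400 ≈ 9.17


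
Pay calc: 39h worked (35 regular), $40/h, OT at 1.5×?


$1640.00

Regular: 35h × $40 = $1400.00
Overtime: 39 - 35 = 4h
OT pay: 4h × $40 × 1.5 = $240.00
Total = $1400.00 + $240.00 = $1640.00


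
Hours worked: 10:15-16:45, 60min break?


Total time = (16×60+45) - (10×60+15)
= 1005 - 615 = 390 min
Minus break: 390 - 60 = 330 min
= 5h 30m

5h 30m (330 minutes)


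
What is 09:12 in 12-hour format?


9:12 AM

Hour: 9
9 < 12 → AM


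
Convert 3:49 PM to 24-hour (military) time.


Input: 3:49 PM
PM: 3 + 12 = 15

15:49


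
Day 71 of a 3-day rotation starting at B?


Shift C

Shifts: A, B, C
Start: B (index 1)
Day 71: (1 + 71 - 1) mod 3
= 71 mod 3
= 2
Index 2 → shift C


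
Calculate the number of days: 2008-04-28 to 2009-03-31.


337 days

From April 28, 2008 to March 31, 2009
Rest of April 2008: 30 - 28 = 2
Full months: May 31, June 30, July 31, August 31, September 30, October 31, November 30, December 31, January 31, February 2009 28
Days into March 2009: 31
Total = 2 + 31 + 30 + 31 + 31 + 30 + 31 + 30 + 31 + 31 + 28 + 31 = 337 days


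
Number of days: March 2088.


Month: March (month 3)
March has 31 days

31 days


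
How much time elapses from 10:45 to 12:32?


End time in minutes: 12×60 + 32 = 752
Start time in minutes: 10×60 + 45 = 645
Difference = 752 - 645 = 107 minutes
= 1 hours 47 minutes

1h 47m


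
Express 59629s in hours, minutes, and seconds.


Hours: 59629 ÷ 3600 = 16 remainder 2029
Minutes: 2029 ÷ 60 = 33 remainder 49
Seconds: 49

16h 33m 49s


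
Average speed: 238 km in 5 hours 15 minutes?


45.3 km/h

Distance: 238 km
Time: 5h 15m = 315 min = 315/60 = 21/4 hours
Speed = 238 ÷ (21/4) = 238 × 4 / 21 = 952/21 ≈ 45.3 km/h


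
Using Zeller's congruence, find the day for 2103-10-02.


Tuesday

Zeller's congruence:
q=2, m=10, k=3, j=21
h = (2 + ⌊13×11/5⌋ + 3 + ⌊3/4⌋ + ⌊21/4⌋ - 2×21) mod 7
= (2 + 28 + 3 + 0 + 5 - 42) mod 7
= -4 mod 7 = 3
h=3 → Tuesday


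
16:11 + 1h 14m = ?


17:25

Start: 971 minutes from midnight
Add: 74 minutes
Total: 1045 minutes
Hours: 1045 ÷ 60 = 17 remainder 25


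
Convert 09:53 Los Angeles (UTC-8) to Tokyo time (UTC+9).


Time difference = UTC+9 - UTC-8 = +17 hours
New hour = (9 + 17) mod 24
= 26 mod 24 = 2
Minutes unchanged → 02:53; 26 ≥ 24 → next day

02:53 (next day)


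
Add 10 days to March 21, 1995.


March 31, 1995

Start: March 21, 1995
Add 10 days
March 21 + 10 = March 31, 1995


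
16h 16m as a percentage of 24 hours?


Total minutes: 16×60 + 16 = 976
Day = 24×60 = 1440 minutes
Fraction = 976/1440 ≈ 0.6778
As a percentage: 976/1440 × 100 ≈ 67.78%

0.6778 (67.78%)


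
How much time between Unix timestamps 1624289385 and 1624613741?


324356 seconds (90.1 hours / 3.75 days)

Difference = 1624613741 - 1624289385 = 324356 seconds
In hours: 324356 / 3600 ≈ 90.1
In days: 324356 / 86400 ≈ 3.75


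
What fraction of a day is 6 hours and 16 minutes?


Total minutes: 6×60 + 16 = 376
Day = 24×60 = 1440 minutes
Fraction = 376/1440 ≈ 0.2611
As a percentage: 376/1440 × 100 ≈ 26.11%

0.2611 (26.11%)


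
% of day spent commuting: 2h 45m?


11.5%

Time: 165 minutes
Day: 1440 minutes
Percentage = (165/1440) × 100 ≈ 11.5%


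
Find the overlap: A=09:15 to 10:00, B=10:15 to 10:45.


0 minutes

Meeting A: 555-600 (in minutes from midnight)
Meeting B: 615-645
Overlap start = max(555, 615) = 615
Overlap end = min(600, 645) = 600
Overlap = max(0, 600 - 615) = 0 min


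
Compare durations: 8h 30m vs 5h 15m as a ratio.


34:21 (1.62)

Duration 1: 510 minutes
Duration 2: 315 minutes
Ratio = 510:315
GCD = 15
Simplified = 34:21
As a decimal: 34/21 ≈ 1.62


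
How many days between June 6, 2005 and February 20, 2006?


From June 6, 2005 to February 20, 2006
Rest of June 2005: 30 - 6 = 24
Full months: July 31, August 31, September 30, October 31, November 30, December 31, January 31
Days into February 2006: 20
Total = 24 + 31 + 31 + 30 + 31 + 30 + 31 + 31 + 20 = 259 days

259 days


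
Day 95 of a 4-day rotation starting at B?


Shift D

Shifts: A, B, C, D
Start: B (index 1)
Day 95: (1 + 95 - 1) mod 4
= 95 mod 4
= 3
Index 3 → shift D


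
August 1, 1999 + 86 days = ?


Start: August 1, 1999
Add 86 days
August 1 → September 1: 31 - 1 + 1 = 31 days (86 - 31 = 55 left)
September 1 → October 1: 30 - 1 + 1 = 30 days (55 - 30 = 25 left)
October 1 + 25 = October 26, 1999

October 26, 1999


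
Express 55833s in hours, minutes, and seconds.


Hours: 55833 ÷ 3600 = 15 remainder 1833
Minutes: 1833 ÷ 60 = 30 remainder 33
Seconds: 33

15h 30m 33s


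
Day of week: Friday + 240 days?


Sunday

Start: Friday (index 4)
(4 + 240) mod 7
= 244 mod 7
= 6
Index 6 → Sunday


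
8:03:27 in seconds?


29007 seconds

Hours: 8 × 3600 = 28800
Minutes: 3 × 60 = 180
Seconds: 27
Total = 28800 + 180 + 27 = 29007


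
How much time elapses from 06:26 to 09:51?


End time in minutes: 9×60 + 51 = 591
Start time in minutes: 6×60 + 26 = 386
Difference = 591 - 386 = 205 minutes
= 3 hours 25 minutes

3h 25m


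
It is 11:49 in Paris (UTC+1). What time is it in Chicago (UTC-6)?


04:49

Time difference = UTC-6 - UTC+1 = -7 hours
New hour = (11 -7) mod 24
= 4 mod 24 = 4
Minutes unchanged → 04:49


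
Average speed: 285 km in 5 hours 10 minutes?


Distance: 285 km
Time: 5h 10m = 310 min = 310/60 = 31/6 hours
Speed = 285 ÷ (31/6) = 285 × 6 / 31 = 1710/31 ≈ 55.2 km/h

55.2 km/h


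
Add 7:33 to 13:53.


21:26

Start: 833 minutes from midnight
Add: 453 minutes
Total: 1286 minutes
Hours: 1286 ÷ 60 = 21 remainder 26


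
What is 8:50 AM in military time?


Input: 8:50 AM
AM hour stays: 8

08:50


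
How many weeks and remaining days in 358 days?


51 weeks 1 days

Weeks: 358 ÷ 7 = 51 remainder 1


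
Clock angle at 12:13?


71.5°

Hour hand (12 ≡ 0 on the dial): 0×30 + 13×0.5 = 6.5°
Minute hand = 13×6 = 78°
Difference = |6.5 - 78| = 71.5°


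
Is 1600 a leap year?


Rules: divisible by 4 AND (not by 100 OR by 400)
1600 ÷ 4 = 400 exactly → divisible by 4
1600 ÷ 100 = 16 exactly → divisible by 100
1600 ÷ 400 = 4 exactly → divisible by 400
Divisible by 400 → leap year

Yes


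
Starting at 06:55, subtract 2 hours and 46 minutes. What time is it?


Start: 415 minutes from midnight
Subtract: 166 minutes
Remaining: 415 - 166 = 249
Hours: 4, Minutes: 9

04:09


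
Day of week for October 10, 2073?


Zeller's congruence:
q=10, m=10, k=73, j=20
h = (10 + ⌊13×11/5⌋ + 73 + ⌊73/4⌋ + ⌊20/4⌋ - 2×20) mod 7
= (10 + 28 + 73 + 18 + 5 - 40) mod 7
= 94 mod 7 = 3
h=3 → Tuesday

Tuesday


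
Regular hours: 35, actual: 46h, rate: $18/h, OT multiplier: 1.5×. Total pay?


Regular: 35h × $18 = $630.00
Overtime: 46 - 35 = 11h
OT pay: 11h × $18 × 1.5 = $297.00
Total = $630.00 + $297.00 = $927.00

$927.00


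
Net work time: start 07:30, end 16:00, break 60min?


7h 30m (450 minutes)

Total time = (16×60+0) - (7×60+30)
= 960 - 450 = 510 min
Minus break: 510 - 60 = 450 min
= 7h 30m


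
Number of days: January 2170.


31 days

Month: January (month 1)
January has 31 days


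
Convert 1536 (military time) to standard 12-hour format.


3:36 PM

Hour: 15
15 - 12 = 3 → PM


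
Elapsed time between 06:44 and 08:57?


End time in minutes: 8×60 + 57 = 537
Start time in minutes: 6×60 + 44 = 404
Difference = 537 - 404 = 133 minutes
= 2 hours 13 minutes

2h 13m


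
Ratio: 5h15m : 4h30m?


Duration 1: 315 minutes
Duration 2: 270 minutes
Ratio = 315:270
GCD = 45
Simplified = 7:6
As a decimal: 7/6 ≈ 1.17

7:6 (1.17)
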